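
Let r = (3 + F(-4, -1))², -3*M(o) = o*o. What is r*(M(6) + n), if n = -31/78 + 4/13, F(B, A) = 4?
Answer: -46207/78 ≈ -592.40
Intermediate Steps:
n = -7/78 (n = -31*1/78 + 4*(1/13) = -31/78 + 4/13 = -7/78 ≈ -0.089744)
M(o) = -o²/3 (M(o) = -o*o/3 = -o²/3)
r = 49 (r = (3 + 4)² = 7² = 49)
r*(M(6) + n) = 49*(-⅓*6² - 7/78) = 49*(-⅓*36 - 7/78) = 49*(-12 - 7/78) = 49*(-943/78) = -46207/78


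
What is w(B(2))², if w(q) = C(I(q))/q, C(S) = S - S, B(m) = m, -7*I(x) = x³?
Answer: 0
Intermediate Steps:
I(x) = -x³/7
C(S) = 0
w(q) = 0 (w(q) = 0/q = 0)
w(B(2))² = 0² = 0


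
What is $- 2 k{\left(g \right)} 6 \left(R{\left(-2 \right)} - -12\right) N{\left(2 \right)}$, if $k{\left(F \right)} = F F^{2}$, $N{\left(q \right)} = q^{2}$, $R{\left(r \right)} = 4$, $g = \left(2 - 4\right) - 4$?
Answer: $165888$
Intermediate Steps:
$g = -6$ ($g = -2 - 4 = -6$)
$k{\left(F \right)} = F^{3}$
$- 2 k{\left(g \right)} 6 \left(R{\left(-2 \right)} - -12\right) N{\left(2 \right)} = - 2 \left(-6\right)^{3} \cdot 6 \left(4 - -12\right) 2^{2} = \left(-2\right) \left(-216\right) 6 \left(4 + 12\right) 4 = 432 \cdot 6 \cdot 16 \cdot 4 = 2592 \cdot 16 \cdot 4 = 41472 \cdot 4 = 165888$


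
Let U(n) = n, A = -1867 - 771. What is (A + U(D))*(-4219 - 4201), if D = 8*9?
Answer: 21605720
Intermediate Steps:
D = 72
A = -2638
(A + U(D))*(-4219 - 4201) = (-2638 + 72)*(-4219 - 4201) = -2566*(-8420) = 21605720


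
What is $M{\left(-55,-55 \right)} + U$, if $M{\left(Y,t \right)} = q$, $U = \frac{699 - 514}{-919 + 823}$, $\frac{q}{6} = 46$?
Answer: $\frac{26311}{96} \approx 274.07$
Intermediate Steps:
$q = 276$ ($q = 6 \cdot 46 = 276$)
$U = - \frac{185}{96}$ ($U = \frac{185}{-96} = 185 \left(- \frac{1}{96}\right) = - \frac{185}{96} \approx -1.9271$)
$M{\left(Y,t \right)} = 276$
$M{\left(-55,-55 \right)} + U = 276 - \frac{185}{96} = \frac{26311}{96}$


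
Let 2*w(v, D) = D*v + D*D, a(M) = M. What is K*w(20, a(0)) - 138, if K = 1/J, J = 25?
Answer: -138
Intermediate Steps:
w(v, D) = D²/2 + D*v/2 (w(v, D) = (D*v + D*D)/2 = (D*v + D²)/2 = (D² + D*v)/2 = D²/2 + D*v/2)
K = 1/25 ≈ 0.040000
K*w(20, a(0)) - 138 = ((½)*0*(0 + 20))/25 - 138 = ((½)*0*20)/25 - 138 = (1/25)*0 - 138 = 0 - 138 = -138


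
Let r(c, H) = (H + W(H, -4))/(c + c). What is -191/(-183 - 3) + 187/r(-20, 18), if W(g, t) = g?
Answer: -115367/558 ≈ -206.75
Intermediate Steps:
r(c, H) = H/c (r(c, H) = (H + H)/(c + c) = (2*H)/((2*c)) = (2*H)*(1/(2*c)) = H/c)
-191/(-183 - 3) + 187/r(-20, 18) = -191/(-183 - 3) + 187/((18/(-20))) = -191/(-186) + 187/((18*(-1/20))) = -191*(-1/186) + 187/(-9/10) = 191/186 + 187*(-10/9) = 191/186 - 1870/9 = -115367/558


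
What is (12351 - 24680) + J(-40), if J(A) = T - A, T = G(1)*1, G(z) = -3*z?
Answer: -12292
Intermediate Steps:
T = -3 (T = -3*1*1 = -3*1 = -3)
J(A) = -3 - A
(12351 - 24680) + J(-40) = (12351 - 24680) + (-3 - 1*(-40)) = -12329 + (-3 + 40) = -12329 + 37 = -12292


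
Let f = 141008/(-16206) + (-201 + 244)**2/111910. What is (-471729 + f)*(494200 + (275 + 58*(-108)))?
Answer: -69614805049631345531/302268910 ≈ -2.3031e+11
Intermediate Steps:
f = -7875120193/906806730 (f = 141008*(-1/16206) + 43**2*(1/111910) = -70504/8103 + 1849*(1/111910) = -70504/8103 + 1849/111910 = -7875120193/906806730 ≈ -8.6844)
(-471729 + f)*(494200 + (275 + 58*(-108))) = (-471729 - 7875120193/906806730)*(494200 + (275 + 58*(-108))) = -427774907056363*(494200 + (275 - 6264))/906806730 = -427774907056363*(494200 - 5989)/906806730 = -427774907056363/906806730*488211 = -69614805049631345531/302268910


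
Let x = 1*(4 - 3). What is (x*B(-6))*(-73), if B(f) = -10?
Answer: 730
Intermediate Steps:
x = 1 (x = 1*1 = 1)
(x*B(-6))*(-73) = (1*(-10))*(-73) = -10*(-73) = 730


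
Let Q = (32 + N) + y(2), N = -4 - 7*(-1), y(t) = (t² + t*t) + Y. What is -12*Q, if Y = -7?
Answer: -432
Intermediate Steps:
y(t) = -7 + 2*t² (y(t) = (t² + t*t) - 7 = (t² + t²) - 7 = 2*t² - 7 = -7 + 2*t²)
N = 3 (N = -4 + 7 = 3)
Q = 36 (Q = (32 + 3) + (-7 + 2*2²) = 35 + (-7 + 2*4) = 35 + (-7 + 8) = 35 + 1 = 36)
-12*Q = -12*36 = -432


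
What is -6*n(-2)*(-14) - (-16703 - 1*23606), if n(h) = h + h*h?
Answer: 40477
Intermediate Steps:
n(h) = h + h²
-6*n(-2)*(-14) - (-16703 - 1*23606) = -(-12)*(1 - 2)*(-14) - (-16703 - 1*23606) = -(-12)*(-1)*(-14) - (-16703 - 23606) = -6*2*(-14) - 1*(-40309) = -12*(-14) + 40309 = 168 + 40309 = 40477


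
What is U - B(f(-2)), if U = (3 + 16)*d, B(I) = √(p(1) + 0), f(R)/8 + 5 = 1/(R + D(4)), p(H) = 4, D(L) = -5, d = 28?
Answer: 530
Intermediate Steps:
f(R) = -40 + 8/(-5 + R) (f(R) = -40 + 8/(R - 5) = -40 + 8/(-5 + R))
B(I) = 2 (B(I) = √(4 + 0) = √4 = 2)
U = 532 (U = (3 + 16)*28 = 19*28 = 532)
U - B(f(-2)) = 532 - 1*2 = 532 - 2 = 530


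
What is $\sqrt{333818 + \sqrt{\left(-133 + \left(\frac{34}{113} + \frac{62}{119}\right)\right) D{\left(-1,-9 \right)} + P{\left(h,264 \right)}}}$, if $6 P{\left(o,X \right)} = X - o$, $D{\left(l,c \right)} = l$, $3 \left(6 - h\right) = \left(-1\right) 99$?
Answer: $\frac{\sqrt{241446298547048 + 26894 \sqrt{122726008762}}}{26894} \approx 577.78$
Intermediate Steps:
$h = 39$ ($h = 6 - \frac{\left(-1\right) 99}{3} = 6 - -33 = 6 + 33 = 39$)
$P{\left(o,X \right)} = - \frac{o}{6} + \frac{X}{6}$ ($P{\left(o,X \right)} = \frac{X - o}{6} = - \frac{o}{6} + \frac{X}{6}$)
$\sqrt{333818 + \sqrt{\left(-133 + \left(\frac{34}{113} + \frac{62}{119}\right)\right) D{\left(-1,-9 \right)} + P{\left(h,264 \right)}}} = \sqrt{333818 + \sqrt{\left(-133 + \left(\frac{34}{113} + \frac{62}{119}\right)\right) \left(-1\right) + \left(\left(- \frac{1}{6}\right) 39 + \frac{1}{6} \cdot 264\right)}} = \sqrt{333818 + \sqrt{\left(-133 + \left(34 \cdot \frac{1}{113} + 62 \cdot \frac{1}{119}\right)\right) \left(-1\right) + \left(- \frac{13}{2} + 44\right)}} = \sqrt{333818 + \sqrt{\left(-133 + \left(\frac{34}{113} + \frac{62}{119}\right)\right) \left(-1\right) + \frac{75}{2}}} = \sqrt{333818 + \sqrt{\left(-133 + \frac{11052}{13447}\right) \left(-1\right) + \frac{75}{2}}} = \sqrt{333818 + \sqrt{\left(- \frac{1777399}{13447}\right) \left(-1\right) + \frac{75}{2}}} = \sqrt{333818 + \sqrt{\frac{1777399}{13447} + \frac{75}{2}}} = \sqrt{333818 + \sqrt{\frac{4563323}{26894}}} = \sqrt{333818 + \frac{\sqrt{122726008762}}{26894}}$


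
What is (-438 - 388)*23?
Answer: -18998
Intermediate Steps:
(-438 - 388)*23 = -826*23 = -18998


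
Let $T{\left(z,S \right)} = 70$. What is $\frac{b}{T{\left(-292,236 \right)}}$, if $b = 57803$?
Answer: $\frac{57803}{70} \approx 825.76$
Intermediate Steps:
$\frac{b}{T{\left(-292,236 \right)}} = \frac{57803}{70}$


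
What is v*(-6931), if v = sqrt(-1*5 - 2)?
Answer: -6931*I*sqrt(7) ≈ -18338.0*I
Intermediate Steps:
v = I*sqrt(7) (v = sqrt(-5 - 2) = sqrt(-7) = I*sqrt(7) ≈ 2.6458*I)
v*(-6931) = (I*sqrt(7))*(-6931) = -6931*I*sqrt(7)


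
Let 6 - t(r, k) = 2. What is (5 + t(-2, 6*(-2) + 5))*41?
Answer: 369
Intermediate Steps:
t(r, k) = 4 (t(r, k) = 6 - 1*2 = 6 - 2 = 4)
(5 + t(-2, 6*(-2) + 5))*41 = (5 + 4)*41 = 9*41 = 369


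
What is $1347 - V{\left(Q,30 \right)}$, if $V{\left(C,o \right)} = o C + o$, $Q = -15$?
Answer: $1767$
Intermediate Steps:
$V{\left(C,o \right)} = o + C o$ ($V{\left(C,o \right)} = C o + o = o + C o$)
$1347 - V{\left(Q,30 \right)} = 1347 - 30 \left(1 - 15\right) = 1347 - 30 \left(-14\right) = 1347 - -420 = 1347 + 420 = 1767$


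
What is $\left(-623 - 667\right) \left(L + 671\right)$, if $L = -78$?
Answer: $-764970$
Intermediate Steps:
$\left(-623 - 667\right) \left(L + 671\right) = \left(-623 - 667\right) \left(-78 + 671\right) = \left(-623 - 667\right) 593 = \left(-1290\right) 593 = -764970$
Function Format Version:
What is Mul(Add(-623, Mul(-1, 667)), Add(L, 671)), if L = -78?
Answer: -764970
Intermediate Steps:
Mul(Add(-623, Mul(-1, 667)), Add(L, 671)) = Mul(Add(-623, Mul(-1, 667)), Add(-78, 671)) = Mul(Add(-623, -667), 593) = Mul(-1290, 593) = -764970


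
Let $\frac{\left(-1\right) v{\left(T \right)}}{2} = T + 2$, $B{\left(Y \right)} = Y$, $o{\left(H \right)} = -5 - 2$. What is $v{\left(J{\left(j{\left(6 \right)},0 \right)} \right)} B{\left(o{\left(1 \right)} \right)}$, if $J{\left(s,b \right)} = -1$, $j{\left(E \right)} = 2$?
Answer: $14$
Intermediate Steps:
$o{\left(H \right)} = -7$
$v{\left(T \right)} = -4 - 2 T$ ($v{\left(T \right)} = - 2 \left(T + 2\right) = - 2 \left(2 + T\right) = -4 - 2 T$)
$v{\left(J{\left(j{\left(6 \right)},0 \right)} \right)} B{\left(o{\left(1 \right)} \right)} = \left(-4 - -2\right) \left(-7\right) = \left(-4 + 2\right) \left(-7\right) = \left(-2\right) \left(-7\right) = 14$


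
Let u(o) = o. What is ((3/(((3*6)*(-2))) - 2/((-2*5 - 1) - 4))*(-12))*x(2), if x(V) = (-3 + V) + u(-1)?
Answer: 6/5 ≈ 1.2000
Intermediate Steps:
x(V) = -4 + V (x(V) = (-3 + V) - 1 = -4 + V)
((3/(((3*6)*(-2))) - 2/((-2*5 - 1) - 4))*(-12))*x(2) = ((3/(((3*6)*(-2))) - 2/((-2*5 - 1) - 4))*(-12))*(-4 + 2) = ((3/((18*(-2))) - 2/((-10 - 1) - 4))*(-12))*(-2) = ((3/(-36) - 2/(-11 - 4))*(-12))*(-2) = ((3*(-1/36) - 2/(-15))*(-12))*(-2) = ((-1/12 - 2*(-1/15))*(-12))*(-2) = ((-1/12 + 2/15)*(-12))*(-2) = ((1/20)*(-12))*(-2) = -⅗*(-2) = 6/5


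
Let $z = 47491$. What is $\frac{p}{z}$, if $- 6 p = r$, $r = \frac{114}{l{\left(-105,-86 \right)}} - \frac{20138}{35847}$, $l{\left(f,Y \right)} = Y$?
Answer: $\frac{2909213}{439221748266} \approx 6.6236 \cdot 10^{-6}$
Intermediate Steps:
$r = - \frac{2909213}{1541421}$ ($r = \frac{114}{-86} - \frac{20138}{35847} = 114 \left(- \frac{1}{86}\right) - \frac{20138}{35847} = - \frac{57}{43} - \frac{20138}{35847} = - \frac{2909213}{1541421} \approx -1.8874$)
$p = \frac{2909213}{9248526}$ ($p = \left(- \frac{1}{6}\right) \left(- \frac{2909213}{1541421}\right) = \frac{2909213}{9248526} \approx 0.31456$)
$\frac{p}{z} = \frac{2909213}{9248526 \cdot 47491} = \frac{2909213}{9248526} \cdot \frac{1}{47491} = \frac{2909213}{439221748266}$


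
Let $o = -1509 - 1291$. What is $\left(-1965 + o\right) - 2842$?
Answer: $-7607$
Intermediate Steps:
$o = -2800$ ($o = -1509 - 1291 = -2800$)
$\left(-1965 + o\right) - 2842 = \left(-1965 - 2800\right) - 2842 = -4765 - 2842 = -7607$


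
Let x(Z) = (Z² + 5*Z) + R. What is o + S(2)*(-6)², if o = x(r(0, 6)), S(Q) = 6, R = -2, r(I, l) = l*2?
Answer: 418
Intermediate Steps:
r(I, l) = 2*l
x(Z) = -2 + Z² + 5*Z (x(Z) = (Z² + 5*Z) - 2 = -2 + Z² + 5*Z)
o = 202 (o = -2 + (2*6)² + 5*(2*6) = -2 + 12² + 5*12 = -2 + 144 + 60 = 202)
o + S(2)*(-6)² = 202 + 6*(-6)² = 202 + 6*36 = 202 + 216 = 418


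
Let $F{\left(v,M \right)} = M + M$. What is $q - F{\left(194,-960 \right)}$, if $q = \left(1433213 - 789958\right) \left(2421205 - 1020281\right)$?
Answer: $901151369540$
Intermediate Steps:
$F{\left(v,M \right)} = 2 M$
$q = 901151367620$ ($q = 643255 \cdot 1400924 = 901151367620$)
$q - F{\left(194,-960 \right)} = 901151367620 - 2 \left(-960\right) = 901151367620 - -1920 = 901151367620 + 1920 = 901151369540$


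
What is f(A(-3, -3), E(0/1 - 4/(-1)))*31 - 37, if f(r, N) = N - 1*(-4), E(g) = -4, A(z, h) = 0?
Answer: -37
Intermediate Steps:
f(r, N) = 4 + N (f(r, N) = N + 4 = 4 + N)
f(A(-3, -3), E(0/1 - 4/(-1)))*31 - 37 = (4 - 4)*31 - 37 = 0*31 - 37 = 0 - 37 = -37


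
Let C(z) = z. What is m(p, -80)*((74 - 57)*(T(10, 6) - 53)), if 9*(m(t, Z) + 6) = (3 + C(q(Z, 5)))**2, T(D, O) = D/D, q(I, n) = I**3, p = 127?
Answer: -231732580312220/9 ≈ -2.5748e+13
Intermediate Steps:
T(D, O) = 1
m(t, Z) = -6 + (3 + Z**3)**2/9
m(p, -80)*((74 - 57)*(T(10, 6) - 53)) = (-6 + (3 + (-80)**3)**2/9)*((74 - 57)*(1 - 53)) = (-6 + (3 - 512000)**2/9)*(17*(-52)) = (-6 + (1/9)*(-511997)**2)*(-884) = (-6 + (1/9)*262140928009)*(-884) = (-6 + 262140928009/9)*(-884) = (262140927955/9)*(-884) = -231732580312220/9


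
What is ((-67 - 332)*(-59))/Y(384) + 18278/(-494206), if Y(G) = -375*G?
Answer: -2377689241/11860944000 ≈ -0.20046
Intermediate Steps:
((-67 - 332)*(-59))/Y(384) + 18278/(-494206) = ((-67 - 332)*(-59))/((-375*384)) + 18278/(-494206) = -399*(-59)/(-144000) + 18278*(-1/494206) = 23541*(-1/144000) - 9139/247103 = -7847/48000 - 9139/247103 = -2377689241/11860944000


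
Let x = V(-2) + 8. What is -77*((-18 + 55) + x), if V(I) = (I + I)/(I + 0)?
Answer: -3619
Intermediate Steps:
V(I) = 2 (V(I) = (2*I)/I = 2)
x = 10 (x = 2 + 8 = 10)
-77*((-18 + 55) + x) = -77*((-18 + 55) + 10) = -77*(37 + 10) = -77*47 = -3619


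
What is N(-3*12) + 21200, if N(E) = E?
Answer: 21164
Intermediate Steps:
N(-3*12) + 21200 = -3*12 + 21200 = -36 + 21200 = 21164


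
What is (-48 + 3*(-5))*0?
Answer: 0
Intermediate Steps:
(-48 + 3*(-5))*0 = (-48 - 15)*0 = -63*0 = 0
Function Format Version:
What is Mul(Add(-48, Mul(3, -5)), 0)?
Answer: 0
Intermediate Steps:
Mul(Add(-48, Mul(3, -5)), 0) = Mul(Add(-48, -15), 0) = Mul(-63, 0) = 0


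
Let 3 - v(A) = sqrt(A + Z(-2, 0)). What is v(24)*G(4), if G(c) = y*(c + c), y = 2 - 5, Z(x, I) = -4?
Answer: -72 + 48*sqrt(5) ≈ 35.331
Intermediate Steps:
y = -3
v(A) = 3 - sqrt(-4 + A) (v(A) = 3 - sqrt(A - 4) = 3 - sqrt(-4 + A))
G(c) = -6*c (G(c) = -3*(c + c) = -6*c)
v(24)*G(4) = (3 - sqrt(-4 + 24))*(-6*4) = (3 - sqrt(20))*(-24) = (3 - 2*sqrt(5))*(-24) = -72 + 48*sqrt(5)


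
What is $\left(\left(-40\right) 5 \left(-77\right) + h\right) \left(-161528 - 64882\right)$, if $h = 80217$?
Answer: $-21648644970$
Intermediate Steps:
$\left(\left(-40\right) 5 \left(-77\right) + h\right) \left(-161528 - 64882\right) = \left(\left(-40\right) 5 \left(-77\right) + 80217\right) \left(-161528 - 64882\right) = \left(\left(-200\right) \left(-77\right) + 80217\right) \left(-226410\right) = \left(15400 + 80217\right) \left(-226410\right) = 95617 \left(-226410\right) = -21648644970$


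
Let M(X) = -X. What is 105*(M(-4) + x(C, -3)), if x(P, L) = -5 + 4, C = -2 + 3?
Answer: 315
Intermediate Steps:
C = 1
x(P, L) = -1
105*(M(-4) + x(C, -3)) = 105*(-1*(-4) - 1) = 105*(4 - 1) = 105*3 = 315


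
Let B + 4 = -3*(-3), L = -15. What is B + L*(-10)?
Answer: 155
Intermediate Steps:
B = 5 (B = -4 - 3*(-3) = -4 + 9 = 5)
B + L*(-10) = 5 - 15*(-10) = 5 + 150 = 155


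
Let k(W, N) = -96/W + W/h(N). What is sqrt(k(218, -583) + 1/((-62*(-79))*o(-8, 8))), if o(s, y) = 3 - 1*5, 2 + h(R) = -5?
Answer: 3*I*sqrt(49011951360953)/3737174 ≈ 5.6199*I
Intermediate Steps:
h(R) = -7 (h(R) = -2 - 5 = -7)
o(s, y) = -2 (o(s, y) = 3 - 5 = -2)
k(W, N) = -96/W - W/7 (k(W, N) = -96/W + W/(-7) = -96/W + W*(-1/7) = -96/W - W/7)
sqrt(k(218, -583) + 1/((-62*(-79))*o(-8, 8))) = sqrt((-96/218 - 1/7*218) + 1/(-62*(-79)*(-2))) = sqrt((-96*1/218 - 218/7) + 1/(4898*(-2))) = sqrt((-48/109 - 218/7) + 1/(-9796)) = sqrt(-24098/763 - 1/9796) = sqrt(-236064771/7474348) = 3*I*sqrt(49011951360953)/3737174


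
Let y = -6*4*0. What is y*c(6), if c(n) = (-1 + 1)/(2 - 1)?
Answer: 0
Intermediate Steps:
c(n) = 0 (c(n) = 0/1 = 0*1 = 0)
y = 0 (y = -24*0 = 0)
y*c(6) = 0*0 = 0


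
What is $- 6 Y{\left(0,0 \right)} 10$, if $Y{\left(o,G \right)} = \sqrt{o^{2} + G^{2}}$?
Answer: $0$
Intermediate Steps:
$Y{\left(o,G \right)} = \sqrt{G^{2} + o^{2}}$
$- 6 Y{\left(0,0 \right)} 10 = - 6 \sqrt{0^{2} + 0^{2}} \cdot 10 = - 6 \sqrt{0 + 0} \cdot 10 = - 6 \sqrt{0} \cdot 10 = \left(-6\right) 0 \cdot 10 = 0 \cdot 10 = 0$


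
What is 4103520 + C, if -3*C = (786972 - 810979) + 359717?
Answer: 11974850/3 ≈ 3.9916e+6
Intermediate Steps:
C = -335710/3 (C = -((786972 - 810979) + 359717)/3 = -(-24007 + 359717)/3 = -⅓*335710 = -335710/3 ≈ -1.1190e+5)
4103520 + C = 4103520 - 335710/3 = 11974850/3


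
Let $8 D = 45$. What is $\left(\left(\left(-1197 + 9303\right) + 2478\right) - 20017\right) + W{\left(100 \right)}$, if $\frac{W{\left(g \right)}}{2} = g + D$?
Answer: $- \frac{36887}{4} \approx -9221.8$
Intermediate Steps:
$D = \frac{45}{8}$ ($D = \frac{1}{8} \cdot 45 = \frac{45}{8} \approx 5.625$)
$W{\left(g \right)} = \frac{45}{4} + 2 g$ ($W{\left(g \right)} = 2 \left(g + \frac{45}{8}\right) = 2 \left(\frac{45}{8} + g\right) = \frac{45}{4} + 2 g$)
$\left(\left(\left(-1197 + 9303\right) + 2478\right) - 20017\right) + W{\left(100 \right)} = \left(\left(\left(-1197 + 9303\right) + 2478\right) - 20017\right) + \left(\frac{45}{4} + 2 \cdot 100\right) = \left(\left(8106 + 2478\right) - 20017\right) + \left(\frac{45}{4} + 200\right) = \left(10584 - 20017\right) + \frac{845}{4} = -9433 + \frac{845}{4} = - \frac{36887}{4}$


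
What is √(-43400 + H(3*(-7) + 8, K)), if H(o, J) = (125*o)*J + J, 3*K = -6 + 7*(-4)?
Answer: 2*I*√56238/3 ≈ 158.1*I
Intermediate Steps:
K = -34/3 (K = (-6 + 7*(-4))/3 = (-6 - 28)/3 = (⅓)*(-34) = -34/3 ≈ -11.333)
H(o, J) = J + 125*J*o (H(o, J) = 125*J*o + J = J + 125*J*o)
√(-43400 + H(3*(-7) + 8, K)) = √(-43400 - 34*(1 + 125*(3*(-7) + 8))/3) = √(-43400 - 34*(1 + 125*(-21 + 8))/3) = √(-43400 - 34*(1 + 125*(-13))/3) = √(-43400 - 34*(1 - 1625)/3) = √(-43400 - 34/3*(-1624)) = √(-43400 + 55216/3) = √(-74984/3) = 2*I*√56238/3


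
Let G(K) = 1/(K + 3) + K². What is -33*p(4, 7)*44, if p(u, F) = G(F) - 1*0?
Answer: -356466/5 ≈ -71293.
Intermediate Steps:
G(K) = K² + 1/(3 + K) (G(K) = 1/(3 + K) + K² = K² + 1/(3 + K))
p(u, F) = (1 + F³ + 3*F²)/(3 + F) (p(u, F) = (1 + F³ + 3*F²)/(3 + F) - 1*0 = (1 + F³ + 3*F²)/(3 + F) + 0 = (1 + F³ + 3*F²)/(3 + F))
-33*p(4, 7)*44 = -33*(1 + 7³ + 3*7²)/(3 + 7)*44 = -33*(1 + 343 + 3*49)/10*44 = -33*(1 + 343 + 147)/10*44 = -33*491/10*44 = -16203/10*44 = -356466/5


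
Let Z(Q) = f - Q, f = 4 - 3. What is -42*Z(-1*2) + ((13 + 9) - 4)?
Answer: -108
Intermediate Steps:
f = 1
Z(Q) = 1 - Q
-42*Z(-1*2) + ((13 + 9) - 4) = -42*(1 - (-1)*2) + ((13 + 9) - 4) = -42*(1 - 1*(-2)) + (22 - 4) = -42*(1 + 2) + 18 = -42*3 + 18 = -126 + 18 = -108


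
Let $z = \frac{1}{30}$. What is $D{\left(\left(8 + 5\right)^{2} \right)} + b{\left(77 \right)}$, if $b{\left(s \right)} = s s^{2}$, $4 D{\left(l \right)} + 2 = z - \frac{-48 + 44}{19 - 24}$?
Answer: $\frac{54783877}{120} \approx 4.5653 \cdot 10^{5}$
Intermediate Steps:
$z = \frac{1}{30} \approx 0.033333$
$D{\left(l \right)} = - \frac{83}{120}$ ($D{\left(l \right)} = - \frac{1}{2} + \frac{\frac{1}{30} - \frac{-48 + 44}{19 - 24}}{4} = - \frac{1}{2} + \frac{\frac{1}{30} - - \frac{4}{-5}}{4} = - \frac{1}{2} + \frac{\frac{1}{30} - \left(-4\right) \left(- \frac{1}{5}\right)}{4} = - \frac{1}{2} + \frac{\frac{1}{30} - \frac{4}{5}}{4} = - \frac{1}{2} + \frac{1}{4} \left(- \frac{23}{30}\right) = - \frac{1}{2} - \frac{23}{120} = - \frac{83}{120}$)
$b{\left(s \right)} = s^{3}$
$D{\left(\left(8 + 5\right)^{2} \right)} + b{\left(77 \right)} = - \frac{83}{120} + 77^{3} = - \frac{83}{120} + 456533 = \frac{54783877}{120}$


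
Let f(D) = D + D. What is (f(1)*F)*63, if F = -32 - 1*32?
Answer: -8064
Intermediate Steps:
F = -64 (F = -32 - 32 = -64)
f(D) = 2*D
(f(1)*F)*63 = ((2*1)*(-64))*63 = (2*(-64))*63 = -128*63 = -8064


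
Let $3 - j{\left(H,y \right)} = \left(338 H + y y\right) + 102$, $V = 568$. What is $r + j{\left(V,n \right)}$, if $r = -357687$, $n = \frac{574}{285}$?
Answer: $- \frac{44655397726}{81225} \approx -5.4977 \cdot 10^{5}$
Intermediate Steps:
$n = \frac{574}{285}$ ($n = 574 \cdot \frac{1}{285} = \frac{574}{285} \approx 2.014$)
$j{\left(H,y \right)} = -99 - y^{2} - 338 H$ ($j{\left(H,y \right)} = 3 - \left(\left(338 H + y y\right) + 102\right) = 3 - \left(\left(338 H + y^{2}\right) + 102\right) = 3 - \left(\left(y^{2} + 338 H\right) + 102\right) = 3 - \left(102 + y^{2} + 338 H\right) = -99 - y^{2} - 338 H$)
$r + j{\left(V,n \right)} = -357687 - \frac{15602271151}{81225} = - \frac{44655397726}{81225}$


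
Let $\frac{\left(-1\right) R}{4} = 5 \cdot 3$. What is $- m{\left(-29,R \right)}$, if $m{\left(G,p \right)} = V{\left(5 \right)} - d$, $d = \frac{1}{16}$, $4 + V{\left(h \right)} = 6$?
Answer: $- \frac{31}{16} \approx -1.9375$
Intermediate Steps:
$V{\left(h \right)} = 2$ ($V{\left(h \right)} = -4 + 6 = 2$)
$d = \frac{1}{16} \approx 0.0625$
$R = -60$ ($R = - 4 \cdot 5 \cdot 3 = \left(-4\right) 15 = -60$)
$m{\left(G,p \right)} = \frac{31}{16}$ ($m{\left(G,p \right)} = 2 - \frac{1}{16} = \frac{31}{16}$)
$- m{\left(-29,R \right)} = \left(-1\right) \frac{31}{16} = - \frac{31}{16}$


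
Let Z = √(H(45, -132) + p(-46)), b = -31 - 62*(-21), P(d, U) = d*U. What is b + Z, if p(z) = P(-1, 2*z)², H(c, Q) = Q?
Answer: 1271 + 2*√2083 ≈ 1362.3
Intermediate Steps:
P(d, U) = U*d
p(z) = 4*z² (p(z) = ((2*z)*(-1))² = (-2*z)² = 4*z²)
b = 1271 (b = -31 + 1302 = 1271)
Z = 2*√2083 (Z = √(-132 + 4*(-46)²) = √(-132 + 4*2116) = √(-132 + 8464) = √8332 = 2*√2083 ≈ 91.280)
b + Z = 1271 + 2*√2083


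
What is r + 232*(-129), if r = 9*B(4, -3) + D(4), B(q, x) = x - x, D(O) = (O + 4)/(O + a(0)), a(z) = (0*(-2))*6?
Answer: -29926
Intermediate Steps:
a(z) = 0 (a(z) = 0*6 = 0)
D(O) = (4 + O)/O (D(O) = (O + 4)/(O + 0) = (4 + O)/O)
B(q, x) = 0
r = 2 (r = 9*0 + (4 + 4)/4 = 0 + (¼)*8 = 0 + 2 = 2)
r + 232*(-129) = 2 + 232*(-129) = 2 - 29928 = -29926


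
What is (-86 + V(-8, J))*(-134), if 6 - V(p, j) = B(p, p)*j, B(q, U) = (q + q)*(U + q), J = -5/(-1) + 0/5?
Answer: 182240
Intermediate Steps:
J = 5 (J = -5*(-1) + 0*(1/5) = 5 + 0 = 5)
B(q, U) = 2*q*(U + q) (B(q, U) = (2*q)*(U + q) = 2*q*(U + q))
V(p, j) = 6 - 4*j*p**2 (V(p, j) = 6 - 2*p*(p + p)*j = 6 - 2*p*(2*p)*j = 6 - 4*p**2*j = 6 - 4*j*p**2)
(-86 + V(-8, J))*(-134) = (-86 + (6 - 4*5*(-8)**2))*(-134) = (-86 + (6 - 4*5*64))*(-134) = (-86 + (6 - 1280))*(-134) = (-86 - 1274)*(-134) = -1360*(-134) = 182240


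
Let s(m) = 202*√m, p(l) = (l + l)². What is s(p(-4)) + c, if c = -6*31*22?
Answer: -2476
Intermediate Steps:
p(l) = 4*l² (p(l) = (2*l)² = 4*l²)
c = -4092 (c = -186*22 = -4092)
s(p(-4)) + c = 202*√(4*(-4)²) - 4092 = 202*√(4*16) - 4092 = 202*√64 - 4092 = 202*8 - 4092 = 1616 - 4092 = -2476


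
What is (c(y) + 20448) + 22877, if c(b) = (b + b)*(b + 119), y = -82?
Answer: 37257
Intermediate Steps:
c(b) = 2*b*(119 + b) (c(b) = (2*b)*(119 + b) = 2*b*(119 + b))
(c(y) + 20448) + 22877 = (2*(-82)*(119 - 82) + 20448) + 22877 = (2*(-82)*37 + 20448) + 22877 = (-6068 + 20448) + 22877 = 14380 + 22877 = 37257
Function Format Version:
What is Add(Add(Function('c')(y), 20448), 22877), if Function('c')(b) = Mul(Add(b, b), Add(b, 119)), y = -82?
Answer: 37257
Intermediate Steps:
Function('c')(b) = Mul(2, b, Add(119, b)) (Function('c')(b) = Mul(Mul(2, b), Add(119, b)) = Mul(2, b, Add(119, b)))
Add(Add(Function('c')(y), 20448), 22877) = Add(Add(Mul(2, -82, Add(119, -82)), 20448), 22877) = Add(Add(Mul(2, -82, 37), 20448), 22877) = Add(Add(-6068, 20448), 22877) = Add(14380, 22877) = 37257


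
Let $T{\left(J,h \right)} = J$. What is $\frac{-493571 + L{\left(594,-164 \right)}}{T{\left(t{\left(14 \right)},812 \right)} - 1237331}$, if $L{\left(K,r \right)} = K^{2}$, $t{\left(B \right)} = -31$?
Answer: $\frac{20105}{176766} \approx 0.11374$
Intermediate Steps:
$\frac{-493571 + L{\left(594,-164 \right)}}{T{\left(t{\left(14 \right)},812 \right)} - 1237331} = \frac{-493571 + 594^{2}}{-31 - 1237331} = \frac{-493571 + 352836}{-1237362} = \left(-140735\right) \left(- \frac{1}{1237362}\right) = \frac{20105}{176766}$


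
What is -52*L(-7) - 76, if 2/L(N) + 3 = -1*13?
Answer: -139/2 ≈ -69.500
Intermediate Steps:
L(N) = -⅛ (L(N) = 2/(-3 - 1*13) = 2/(-3 - 13) = 2/(-16) = 2*(-1/16) = -⅛)
-52*L(-7) - 76 = -52*(-⅛) - 76 = 13/2 - 76 = -139/2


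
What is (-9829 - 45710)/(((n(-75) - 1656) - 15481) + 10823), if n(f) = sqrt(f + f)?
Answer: 175336623/19933373 + 277695*I*sqrt(6)/39866746 ≈ 8.7961 + 0.017062*I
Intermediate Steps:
n(f) = sqrt(2)*sqrt(f) (n(f) = sqrt(2*f) = sqrt(2)*sqrt(f))
(-9829 - 45710)/(((n(-75) - 1656) - 15481) + 10823) = (-9829 - 45710)/(((sqrt(2)*sqrt(-75) - 1656) - 15481) + 10823) = -55539/(((sqrt(2)*(5*I*sqrt(3)) - 1656) - 15481) + 10823) = -55539/(((5*I*sqrt(6) - 1656) - 15481) + 10823) = -55539/(((-1656 + 5*I*sqrt(6)) - 15481) + 10823) = -55539/((-17137 + 5*I*sqrt(6)) + 10823) = -55539/(-6314 + 5*I*sqrt(6))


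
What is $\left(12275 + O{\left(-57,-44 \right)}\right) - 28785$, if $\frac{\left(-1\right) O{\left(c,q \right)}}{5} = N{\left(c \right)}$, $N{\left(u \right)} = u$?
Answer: $-16225$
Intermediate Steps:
$O{\left(c,q \right)} = - 5 c$
$\left(12275 + O{\left(-57,-44 \right)}\right) - 28785 = \left(12275 - -285\right) - 28785 = \left(12275 + 285\right) - 28785 = 12560 - 28785 = -16225$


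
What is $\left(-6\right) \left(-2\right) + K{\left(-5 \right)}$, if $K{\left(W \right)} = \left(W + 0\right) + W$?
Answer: $2$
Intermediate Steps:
$K{\left(W \right)} = 2 W$ ($K{\left(W \right)} = W + W = 2 W$)
$\left(-6\right) \left(-2\right) + K{\left(-5 \right)} = \left(-6\right) \left(-2\right) + 2 \left(-5\right) = 12 - 10 = 2$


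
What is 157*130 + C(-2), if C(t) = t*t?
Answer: 20414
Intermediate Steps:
C(t) = t**2
157*130 + C(-2) = 157*130 + (-2)**2 = 20410 + 4 = 20414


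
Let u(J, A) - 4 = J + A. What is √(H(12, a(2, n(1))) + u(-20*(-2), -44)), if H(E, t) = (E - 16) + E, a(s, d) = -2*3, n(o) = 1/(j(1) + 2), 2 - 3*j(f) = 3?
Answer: 2*√2 ≈ 2.8284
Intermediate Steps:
j(f) = -⅓ (j(f) = ⅔ - ⅓*3 = ⅔ - 1 = -⅓)
u(J, A) = 4 + A + J (u(J, A) = 4 + (J + A) = 4 + (A + J) = 4 + A + J)
n(o) = ⅗ (n(o) = 1/(-⅓ + 2) = 1/(5/3) = ⅗)
a(s, d) = -6
H(E, t) = -16 + 2*E (H(E, t) = (-16 + E) + E = -16 + 2*E)
√(H(12, a(2, n(1))) + u(-20*(-2), -44)) = √((-16 + 2*12) + (4 - 44 - 20*(-2))) = √((-16 + 24) + (4 - 44 + 40)) = √(8 + 0) = √8 = 2*√2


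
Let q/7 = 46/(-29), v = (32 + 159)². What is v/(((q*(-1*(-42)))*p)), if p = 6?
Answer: -1057949/81144 ≈ -13.038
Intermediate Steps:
v = 36481 (v = 191² = 36481)
q = -322/29 (q = 7*(46/(-29)) = 7*(46*(-1/29)) = 7*(-46/29) = -322/29 ≈ -11.103)
v/(((q*(-1*(-42)))*p)) = 36481/((-(-322)*(-42)/29*6)) = 36481/((-322/29*42*6)) = 36481/((-13524/29*6)) = 36481/(-81144/29) = 36481*(-29/81144) = -1057949/81144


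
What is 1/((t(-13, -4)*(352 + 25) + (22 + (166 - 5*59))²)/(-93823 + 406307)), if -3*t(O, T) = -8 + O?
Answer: 78121/3522 ≈ 22.181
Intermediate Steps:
t(O, T) = 8/3 - O/3 (t(O, T) = -(-8 + O)/3 = 8/3 - O/3)
1/((t(-13, -4)*(352 + 25) + (22 + (166 - 5*59))²)/(-93823 + 406307)) = 1/(((8/3 - ⅓*(-13))*(352 + 25) + (22 + (166 - 5*59))²)/(-93823 + 406307)) = 1/(((8/3 + 13/3)*377 + (22 + (166 - 1*295))²)/312484) = 1/((7*377 + (22 + (166 - 295))²)*(1/312484)) = 1/((2639 + (22 - 129)²)*(1/312484)) = 1/((2639 + (-107)²)*(1/312484)) = 1/((2639 + 11449)*(1/312484)) = 1/(14088*(1/312484)) = 1/(3522/78121) = 78121/3522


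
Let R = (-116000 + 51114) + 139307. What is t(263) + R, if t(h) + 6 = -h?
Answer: 74152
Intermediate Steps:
t(h) = -6 - h
R = 74421 (R = -64886 + 139307 = 74421)
t(263) + R = (-6 - 1*263) + 74421 = (-6 - 263) + 74421 = -269 + 74421 = 74152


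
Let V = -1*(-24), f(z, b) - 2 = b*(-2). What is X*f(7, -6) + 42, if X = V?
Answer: 378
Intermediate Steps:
f(z, b) = 2 - 2*b (f(z, b) = 2 + b*(-2) = 2 - 2*b)
V = 24
X = 24
X*f(7, -6) + 42 = 24*(2 - 2*(-6)) + 42 = 24*(2 + 12) + 42 = 24*14 + 42 = 336 + 42 = 378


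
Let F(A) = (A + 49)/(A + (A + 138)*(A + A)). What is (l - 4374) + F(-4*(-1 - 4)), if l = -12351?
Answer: -106036431/6340 ≈ -16725.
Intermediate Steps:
F(A) = (49 + A)/(A + 2*A*(138 + A)) (F(A) = (49 + A)/(A + (138 + A)*(2*A)) = (49 + A)/(A + 2*A*(138 + A)))
(l - 4374) + F(-4*(-1 - 4)) = (-12351 - 4374) + (49 - 4*(-1 - 4))/(((-4*(-1 - 4)))*(277 + 2*(-4*(-1 - 4)))) = -16725 + (49 - 4*(-5))/(((-4*(-5)))*(277 + 2*(-4*(-5)))) = -16725 + (49 + 20)/(20*(277 + 2*20)) = -16725 + (1/20)*69/(277 + 40) = -16725 + (1/20)*69/317 = -16725 + (1/20)*(1/317)*69 = -16725 + 69/6340 = -106036431/6340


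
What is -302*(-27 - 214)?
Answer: 72782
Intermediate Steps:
-302*(-27 - 214) = -302*(-241) = 72782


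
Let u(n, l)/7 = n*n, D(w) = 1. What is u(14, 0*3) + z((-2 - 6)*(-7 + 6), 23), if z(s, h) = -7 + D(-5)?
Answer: 1366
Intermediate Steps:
z(s, h) = -6 (z(s, h) = -7 + 1 = -6)
u(n, l) = 7*n² (u(n, l) = 7*(n*n) = 7*n²)
u(14, 0*3) + z((-2 - 6)*(-7 + 6), 23) = 7*14² - 6 = 7*196 - 6 = 1372 - 6 = 1366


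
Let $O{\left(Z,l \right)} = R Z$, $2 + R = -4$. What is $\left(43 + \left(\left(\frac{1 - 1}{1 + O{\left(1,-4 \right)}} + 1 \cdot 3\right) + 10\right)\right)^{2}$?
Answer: $3136$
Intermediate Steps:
$R = -6$ ($R = -2 - 4 = -6$)
$O{\left(Z,l \right)} = - 6 Z$
$\left(43 + \left(\left(\frac{1 - 1}{1 + O{\left(1,-4 \right)}} + 1 \cdot 3\right) + 10\right)\right)^{2} = \left(43 + \left(\left(\frac{1 - 1}{1 - 6} + 1 \cdot 3\right) + 10\right)\right)^{2} = \left(43 + \left(\left(\frac{0}{1 - 6} + 3\right) + 10\right)\right)^{2} = \left(43 + \left(\left(\frac{0}{-5} + 3\right) + 10\right)\right)^{2} = \left(43 + \left(\left(0 \left(- \frac{1}{5}\right) + 3\right) + 10\right)\right)^{2} = \left(43 + \left(\left(0 + 3\right) + 10\right)\right)^{2} = \left(43 + \left(3 + 10\right)\right)^{2} = \left(43 + 13\right)^{2} = 56^{2} = 3136$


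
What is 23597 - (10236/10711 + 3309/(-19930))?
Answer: 5037088456529/213470230 ≈ 23596.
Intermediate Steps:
23597 - (10236/10711 + 3309/(-19930)) = 23597 - (10236*(1/10711) + 3309*(-1/19930)) = 23597 - (10236/10711 - 3309/19930) = 23597 - 1*168560781/213470230 = 23597 - 168560781/213470230 = 5037088456529/213470230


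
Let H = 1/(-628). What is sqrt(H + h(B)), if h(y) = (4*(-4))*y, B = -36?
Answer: sqrt(56791139)/314 ≈ 24.000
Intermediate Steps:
h(y) = -16*y
H = -1/628 ≈ -0.0015924
sqrt(H + h(B)) = sqrt(-1/628 - 16*(-36)) = sqrt(-1/628 + 576) = sqrt(361727/628) = sqrt(56791139)/314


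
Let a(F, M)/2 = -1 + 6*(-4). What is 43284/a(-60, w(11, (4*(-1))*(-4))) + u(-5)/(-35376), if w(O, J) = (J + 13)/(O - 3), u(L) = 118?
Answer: -382805171/442200 ≈ -865.68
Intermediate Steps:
w(O, J) = (13 + J)/(-3 + O)
a(F, M) = -50 (a(F, M) = 2*(-1 + 6*(-4)) = 2*(-1 - 24) = 2*(-25) = -50)
43284/a(-60, w(11, (4*(-1))*(-4))) + u(-5)/(-35376) = 43284/(-50) + 118/(-35376) = 43284*(-1/50) + 118*(-1/35376) = -21642/25 - 59/17688 = -382805171/442200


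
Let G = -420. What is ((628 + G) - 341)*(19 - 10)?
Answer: -1197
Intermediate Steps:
((628 + G) - 341)*(19 - 10) = ((628 - 420) - 341)*(19 - 10) = (208 - 341)*9 = -133*9 = -1197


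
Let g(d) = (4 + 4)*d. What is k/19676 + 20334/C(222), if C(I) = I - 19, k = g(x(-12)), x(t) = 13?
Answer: 100028224/998557 ≈ 100.17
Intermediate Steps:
g(d) = 8*d
k = 104 (k = 8*13 = 104)
C(I) = -19 + I
k/19676 + 20334/C(222) = 104/19676 + 20334/(-19 + 222) = 104*(1/19676) + 20334/203 = 26/4919 + 20334*(1/203) = 26/4919 + 20334/203 = 100028224/998557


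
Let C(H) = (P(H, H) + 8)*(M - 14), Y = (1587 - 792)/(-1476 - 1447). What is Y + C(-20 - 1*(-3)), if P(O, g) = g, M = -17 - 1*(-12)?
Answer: 499038/2923 ≈ 170.73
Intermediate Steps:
M = -5 (M = -17 + 12 = -5)
Y = -795/2923 (Y = 795/(-2923) = 795*(-1/2923) = -795/2923 ≈ -0.27198)
C(H) = -152 - 19*H (C(H) = (H + 8)*(-5 - 14) = (8 + H)*(-19) = -152 - 19*H)
Y + C(-20 - 1*(-3)) = -795/2923 + (-152 - 19*(-20 - 1*(-3))) = -795/2923 + (-152 - 19*(-20 + 3)) = -795/2923 + (-152 - 19*(-17)) = -795/2923 + (-152 + 323) = -795/2923 + 171 = 499038/2923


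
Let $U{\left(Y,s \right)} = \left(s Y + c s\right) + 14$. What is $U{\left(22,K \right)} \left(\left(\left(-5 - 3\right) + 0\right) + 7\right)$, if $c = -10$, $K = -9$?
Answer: $94$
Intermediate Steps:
$U{\left(Y,s \right)} = 14 - 10 s + Y s$ ($U{\left(Y,s \right)} = \left(s Y - 10 s\right) + 14 = \left(Y s - 10 s\right) + 14 = \left(- 10 s + Y s\right) + 14 = 14 - 10 s + Y s$)
$U{\left(22,K \right)} \left(\left(\left(-5 - 3\right) + 0\right) + 7\right) = \left(14 - -90 + 22 \left(-9\right)\right) \left(\left(\left(-5 - 3\right) + 0\right) + 7\right) = \left(14 + 90 - 198\right) \left(\left(\left(-5 - 3\right) + 0\right) + 7\right) = - 94 \left(\left(-8 + 0\right) + 7\right) = - 94 \left(-8 + 7\right) = \left(-94\right) \left(-1\right) = 94$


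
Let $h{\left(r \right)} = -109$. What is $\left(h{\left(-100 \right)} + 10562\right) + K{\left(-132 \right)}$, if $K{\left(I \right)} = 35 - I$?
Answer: $10620$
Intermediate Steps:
$\left(h{\left(-100 \right)} + 10562\right) + K{\left(-132 \right)} = \left(-109 + 10562\right) + \left(35 - -132\right) = 10453 + \left(35 + 132\right) = 10453 + 167 = 10620$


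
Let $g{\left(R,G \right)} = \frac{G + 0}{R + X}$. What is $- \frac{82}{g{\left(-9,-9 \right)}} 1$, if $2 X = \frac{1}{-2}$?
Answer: $- \frac{1517}{18} \approx -84.278$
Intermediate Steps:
$X = - \frac{1}{4}$ ($X = \frac{1}{2 \left(-2\right)} = \frac{1}{2} \left(- \frac{1}{2}\right) = - \frac{1}{4} \approx -0.25$)
$g{\left(R,G \right)} = \frac{G}{- \frac{1}{4} + R}$ ($g{\left(R,G \right)} = \frac{G + 0}{R - \frac{1}{4}} = \frac{G}{- \frac{1}{4} + R}$)
$- \frac{82}{g{\left(-9,-9 \right)}} 1 = - \frac{82}{4 \left(-9\right) \frac{1}{-1 + 4 \left(-9\right)}} 1 = - \frac{82}{4 \left(-9\right) \frac{1}{-1 - 36}} \cdot 1 = - \frac{82}{4 \left(-9\right) \frac{1}{-37}} \cdot 1 = - \frac{82}{4 \left(-9\right) \left(- \frac{1}{37}\right)} 1 = - \frac{82}{\frac{36}{37}} \cdot 1 = \left(-82\right) \frac{37}{36} \cdot 1 = \left(- \frac{1517}{18}\right) 1 = - \frac{1517}{18}$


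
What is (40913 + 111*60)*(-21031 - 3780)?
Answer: -1180333703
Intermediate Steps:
(40913 + 111*60)*(-21031 - 3780) = (40913 + 6660)*(-24811) = 47573*(-24811) = -1180333703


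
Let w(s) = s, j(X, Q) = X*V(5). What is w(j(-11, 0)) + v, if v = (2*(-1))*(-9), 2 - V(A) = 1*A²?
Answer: 271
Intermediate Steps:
V(A) = 2 - A²
j(X, Q) = -23*X (j(X, Q) = X*(2 - 1*5²) = X*(2 - 1*25) = X*(2 - 25) = X*(-23) = -23*X)
v = 18 (v = -2*(-9) = 18)
w(j(-11, 0)) + v = -23*(-11) + 18 = 253 + 18 = 271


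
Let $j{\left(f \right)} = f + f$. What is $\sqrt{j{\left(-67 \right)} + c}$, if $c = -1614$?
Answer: $2 i \sqrt{437} \approx 41.809 i$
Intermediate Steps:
$j{\left(f \right)} = 2 f$
$\sqrt{j{\left(-67 \right)} + c} = \sqrt{2 \left(-67\right) - 1614} = \sqrt{-134 - 1614} = \sqrt{-1748} = 2 i \sqrt{437}$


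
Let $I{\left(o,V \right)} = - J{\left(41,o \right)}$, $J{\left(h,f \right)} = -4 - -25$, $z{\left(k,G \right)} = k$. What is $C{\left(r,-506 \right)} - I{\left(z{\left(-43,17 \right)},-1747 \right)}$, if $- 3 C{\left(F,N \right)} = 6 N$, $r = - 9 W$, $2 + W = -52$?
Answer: $1033$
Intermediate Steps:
$W = -54$ ($W = -2 - 52 = -54$)
$J{\left(h,f \right)} = 21$ ($J{\left(h,f \right)} = -4 + 25 = 21$)
$r = 486$ ($r = \left(-9\right) \left(-54\right) = 486$)
$C{\left(F,N \right)} = - 2 N$ ($C{\left(F,N \right)} = - \frac{6 N}{3} = - 2 N$)
$I{\left(o,V \right)} = -21$ ($I{\left(o,V \right)} = \left(-1\right) 21 = -21$)
$C{\left(r,-506 \right)} - I{\left(z{\left(-43,17 \right)},-1747 \right)} = \left(-2\right) \left(-506\right) - -21 = 1012 + 21 = 1033$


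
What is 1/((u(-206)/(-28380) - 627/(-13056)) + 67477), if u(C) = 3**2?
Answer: 10292480/694506163981 ≈ 1.4820e-5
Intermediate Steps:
u(C) = 9
1/((u(-206)/(-28380) - 627/(-13056)) + 67477) = 1/((9/(-28380) - 627/(-13056)) + 67477) = 1/((9*(-1/28380) - 627*(-1/13056)) + 67477) = 1/((-3/9460 + 209/4352) + 67477) = 1/(491021/10292480 + 67477) = 1/(694506163981/10292480) = 10292480/694506163981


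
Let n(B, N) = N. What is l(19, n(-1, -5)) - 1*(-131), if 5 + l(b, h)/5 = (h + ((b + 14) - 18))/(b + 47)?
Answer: 3523/33 ≈ 106.76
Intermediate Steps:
l(b, h) = -25 + 5*(-4 + b + h)/(47 + b) (l(b, h) = -25 + 5*((h + ((b + 14) - 18))/(b + 47)) = -25 + 5*((h + ((14 + b) - 18))/(47 + b)) = -25 + 5*((h + (-4 + b))/(47 + b)) = -25 + 5*((-4 + b + h)/(47 + b)) = -25 + 5*(-4 + b + h)/(47 + b))
l(19, n(-1, -5)) - 1*(-131) = 5*(-239 - 5 - 4*19)/(47 + 19) - 1*(-131) = 5*(-239 - 5 - 76)/66 + 131 = 5*(1/66)*(-320) + 131 = -800/33 + 131 = 3523/33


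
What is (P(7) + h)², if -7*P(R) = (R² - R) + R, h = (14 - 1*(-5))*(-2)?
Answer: 2025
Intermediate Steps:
h = -38 (h = (14 + 5)*(-2) = 19*(-2) = -38)
P(R) = -R²/7 (P(R) = -((R² - R) + R)/7 = -R²/7)
(P(7) + h)² = (-⅐*7² - 38)² = (-⅐*49 - 38)² = (-7 - 38)² = (-45)² = 2025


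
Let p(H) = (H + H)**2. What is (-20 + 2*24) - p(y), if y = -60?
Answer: -14372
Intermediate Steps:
p(H) = 4*H**2 (p(H) = (2*H)**2 = 4*H**2)
(-20 + 2*24) - p(y) = (-20 + 2*24) - 4*(-60)**2 = (-20 + 48) - 4*3600 = 28 - 1*14400 = 28 - 14400 = -14372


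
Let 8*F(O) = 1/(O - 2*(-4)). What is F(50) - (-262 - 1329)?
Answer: 738225/464 ≈ 1591.0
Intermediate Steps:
F(O) = 1/(8*(8 + O)) (F(O) = 1/(8*(O - 2*(-4))) = 1/(8*(O + 8)) = 1/(8*(8 + O)))
F(50) - (-262 - 1329) = 1/(8*(8 + 50)) - (-262 - 1329) = (1/8)/58 - 1*(-1591) = (1/8)*(1/58) + 1591 = 1/464 + 1591 = 738225/464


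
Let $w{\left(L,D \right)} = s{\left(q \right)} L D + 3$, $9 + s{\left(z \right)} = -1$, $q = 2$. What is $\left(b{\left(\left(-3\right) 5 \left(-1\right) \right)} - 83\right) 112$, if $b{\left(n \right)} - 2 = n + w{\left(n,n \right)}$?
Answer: $-259056$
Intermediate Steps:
$s{\left(z \right)} = -10$ ($s{\left(z \right)} = -9 - 1 = -10$)
$w{\left(L,D \right)} = 3 - 10 D L$ ($w{\left(L,D \right)} = - 10 L D + 3 = - 10 D L + 3 = 3 - 10 D L$)
$b{\left(n \right)} = 5 + n - 10 n^{2}$ ($b{\left(n \right)} = 2 - \left(-3 - n + 10 n n\right) = 2 - \left(-3 - n + 10 n^{2}\right) = 2 + \left(3 + n - 10 n^{2}\right) = 5 + n - 10 n^{2}$)
$\left(b{\left(\left(-3\right) 5 \left(-1\right) \right)} - 83\right) 112 = \left(\left(5 + \left(-3\right) 5 \left(-1\right) - 10 \left(\left(-3\right) 5 \left(-1\right)\right)^{2}\right) - 83\right) 112 = \left(\left(5 - -15 - 10 \left(\left(-15\right) \left(-1\right)\right)^{2}\right) - 83\right) 112 = \left(\left(5 + 15 - 10 \cdot 15^{2}\right) - 83\right) 112 = \left(\left(5 + 15 - 2250\right) - 83\right) 112 = \left(-2230 - 83\right) 112 = \left(-2313\right) 112 = -259056$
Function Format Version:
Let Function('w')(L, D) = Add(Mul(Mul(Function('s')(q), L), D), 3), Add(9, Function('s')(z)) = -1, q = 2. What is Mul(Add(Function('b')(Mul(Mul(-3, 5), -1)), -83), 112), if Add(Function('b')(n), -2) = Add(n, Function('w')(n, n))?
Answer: -259056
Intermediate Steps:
Function('s')(z) = -10 (Function('s')(z) = Add(-9, -1) = -10)
Function('w')(L, D) = Add(3, Mul(-10, D, L)) (Function('w')(L, D) = Add(Mul(Mul(-10, L), D), 3) = Add(Mul(-10, D, L), 3) = Add(3, Mul(-10, D, L)))
Function('b')(n) = Add(5, n, Mul(-10, Pow(n, 2))) (Function('b')(n) = Add(2, Add(n, Add(3, Mul(-10, n, n)))) = Add(2, Add(n, Add(3, Mul(-10, Pow(n, 2))))) = Add(2, Add(3, n, Mul(-10, Pow(n, 2)))) = Add(5, n, Mul(-10, Pow(n, 2))))
Mul(Add(Function('b')(Mul(Mul(-3, 5), -1)), -83), 112) = Mul(Add(Add(5, Mul(Mul(-3, 5), -1), Mul(-10, Pow(Mul(Mul(-3, 5), -1), 2))), -83), 112) = Mul(Add(Add(5, Mul(-15, -1), Mul(-10, Pow(Mul(-15, -1), 2))), -83), 112) = Mul(Add(Add(5, 15, Mul(-10, Pow(15, 2))), -83), 112) = Mul(Add(Add(5, 15, Mul(-10, 225)), -83), 112) = Mul(Add(Add(5, 15, -2250), -83), 112) = Mul(Add(-2230, -83), 112) = Mul(-2313, 112) = -259056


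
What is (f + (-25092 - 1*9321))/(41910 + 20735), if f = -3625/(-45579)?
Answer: -1568506502/2855296455 ≈ -0.54933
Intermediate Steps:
f = 3625/45579 (f = -3625*(-1/45579) = 3625/45579 ≈ 0.079532)
(f + (-25092 - 1*9321))/(41910 + 20735) = (3625/45579 + (-25092 - 1*9321))/(41910 + 20735) = (3625/45579 + (-25092 - 9321))/62645 = (3625/45579 - 34413)*(1/62645) = -1568506502/45579*1/62645 = -1568506502/2855296455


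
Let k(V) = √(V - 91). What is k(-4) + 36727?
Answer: 36727 + I*√95 ≈ 36727.0 + 9.7468*I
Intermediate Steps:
k(V) = √(-91 + V)
k(-4) + 36727 = √(-91 - 4) + 36727 = √(-95) + 36727 = I*√95 + 36727 = 36727 + I*√95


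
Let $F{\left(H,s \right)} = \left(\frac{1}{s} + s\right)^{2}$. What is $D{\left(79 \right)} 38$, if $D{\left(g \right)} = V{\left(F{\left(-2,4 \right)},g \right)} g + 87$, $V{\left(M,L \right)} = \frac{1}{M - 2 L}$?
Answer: $\frac{7354102}{2239} \approx 3284.5$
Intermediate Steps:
$F{\left(H,s \right)} = \left(s + \frac{1}{s}\right)^{2}$
$D{\left(g \right)} = 87 - \frac{g}{- \frac{289}{16} + 2 g}$ ($D{\left(g \right)} = - \frac{1}{- \frac{\left(1 + 4^{2}\right)^{2}}{16} + 2 g} g + 87 = - \frac{1}{- \frac{\left(1 + 16\right)^{2}}{16} + 2 g} g + 87 = - \frac{1}{- \frac{17^{2}}{16} + 2 g} g + 87 = - \frac{1}{- \frac{289}{16} + 2 g} g + 87 = - \frac{g}{- \frac{289}{16} + 2 g} + 87 = 87 - \frac{g}{- \frac{289}{16} + 2 g}$)
$D{\left(79 \right)} 38 = \frac{-25143 + 2768 \cdot 79}{-289 + 32 \cdot 79} \cdot 38 = \frac{-25143 + 218672}{-289 + 2528} \cdot 38 = \frac{1}{2239} \cdot 193529 \cdot 38 = \frac{193529}{2239} \cdot 38 = \frac{7354102}{2239}$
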